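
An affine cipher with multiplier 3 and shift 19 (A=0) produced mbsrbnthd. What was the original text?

The inverse of 3 mod 26 is 9, since 3·9=27≡1. Apply D(y)=9·(y−19) mod 26:
m(12): 9·(12−19)=-63≡15 → p
b(1): 9·(1−19)=-162≡20 → u
s(18): 9·(18−19)=-9≡17 → r
r(17): 9·(17−19)=-18≡8 → i
b(1): 9·(1−19)=-162≡20 → u
n(13): 9·(13−19)=-54≡24 → y
t(19): 9·(19−19)=0 → a
h(7): 9·(7−19)=-108≡22 → w
d(3): 9·(3−19)=-144≡12 → m

puriuyawm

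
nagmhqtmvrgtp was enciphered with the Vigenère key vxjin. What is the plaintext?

sdxeuvwdnelwg

Repeat the key across the ciphertext: vxjinvxjinvxj
n(13)−v(21): -8≡18 → s
a(0)−x(23): -23≡3 → d
g(6)−j(9): -3≡23 → x
m(12)−i(8): 4 → e
h(7)−n(13): -6≡20 → u
q(16)−v(21): -5≡21 → v
t(19)−x(23): -4≡22 → w
m(12)−j(9): 3 → d
v(21)−i(8): 13 → n
r(17)−n(13): 4 → e
g(6)−v(21): -15≡11 → l
t(19)−x(23): -4≡22 → w
p(15)−j(9): 6 → g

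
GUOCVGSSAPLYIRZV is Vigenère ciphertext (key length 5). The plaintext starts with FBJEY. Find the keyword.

BTFYX

Subtract each crib letter from the matching ciphertext letter (mod 26):
G(6)−F(5)=1 → B
U(20)−B(1)=19 → T
O(14)−J(9)=5 → F
C(2)−E(4)=-2≡24 → Y
V(21)−Y(24)=-3≡23 → X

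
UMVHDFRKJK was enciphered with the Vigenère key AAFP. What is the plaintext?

Repeat the key across the ciphertext: AAFPAAFPAA
U(20)−A(0): 20 → U
M(12)−A(0): 12 → M
V(21)−F(5): 16 → Q
H(7)−P(15): -8≡18 → S
D(3)−A(0): 3 → D
F(5)−A(0): 5 → F
R(17)−F(5): 12 → M
K(10)−P(15): -5≡21 → V
J(9)−A(0): 9 → J
K(10)−A(0): 10 → K

UMQSDFMVJK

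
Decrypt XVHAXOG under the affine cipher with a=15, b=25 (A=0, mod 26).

MYEHMBX

The inverse of 15 mod 26 is 7, since 15·7=105≡1. Apply D(y)=7·(y−25) mod 26:
X(23): 7·(23−25)=-14≡12 → M
V(21): 7·(21−25)=-28≡24 → Y
H(7): 7·(7−25)=-126≡4 → E
A(0): 7·(0−25)=-175≡7 → H
X(23): 7·(23−25)=-14≡12 → M
O(14): 7·(14−25)=-77≡1 → B
G(6): 7·(6−25)=-133≡23 → X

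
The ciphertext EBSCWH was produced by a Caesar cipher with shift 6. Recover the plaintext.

E(4): 4−6=-2≡24 → Y
B(1): 1−6=-5≡21 → V
S(18): 18−6=12 → M
C(2): 2−6=-4≡22 → W
W(22): 22−6=16 → Q
H(7): 7−6=1 → B

YVMWQB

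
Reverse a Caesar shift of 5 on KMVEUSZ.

K(10): 10−5=5 → F
M(12): 12−5=7 → H
V(21): 21−5=16 → Q
E(4): 4−5=-1≡25 → Z
U(20): 20−5=15 → P
S(18): 18−5=13 → N
Z(25): 25−5=20 → U

FHQZPNU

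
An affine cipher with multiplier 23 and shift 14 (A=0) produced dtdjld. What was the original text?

vhvtbv

The inverse of 23 mod 26 is 17, since 23·17=391≡1. Apply D(y)=17·(y−14) mod 26:
d(3): 17·(3−14)=-187≡21 → v
t(19): 17·(19−14)=85≡7 → h
d(3): 17·(3−14)=-187≡21 → v
j(9): 17·(9−14)=-85≡19 → t
l(11): 17·(11−14)=-51≡1 → b
d(3): 17·(3−14)=-187≡21 → v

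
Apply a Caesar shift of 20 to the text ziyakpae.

tcsuejuy

z(25): 25+20=45≡19 → t
i(8): 8+20=28≡2 → c
y(24): 24+20=44≡18 → s
a(0): 0+20=20 → u
k(10): 10+20=30≡4 → e
p(15): 15+20=35≡9 → j
a(0): 0+20=20 → u
e(4): 4+20=24 → y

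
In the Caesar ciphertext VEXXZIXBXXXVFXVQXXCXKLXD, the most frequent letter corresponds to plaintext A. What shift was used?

The most frequent ciphertext letter is X (appears 11 times).
X is position 23; A is position 0.
Shift = 23.

23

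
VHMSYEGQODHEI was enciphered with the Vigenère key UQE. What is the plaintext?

Repeat the key across the ciphertext: UQEUQEUQEUQEU
V(21)−U(20): 1 → B
H(7)−Q(16): -9≡17 → R
M(12)−E(4): 8 → I
S(18)−U(20): -2≡24 → Y
Y(24)−Q(16): 8 → I
E(4)−E(4): 0 → A
G(6)−U(20): -14≡12 → M
Q(16)−Q(16): 0 → A
O(14)−E(4): 10 → K
D(3)−U(20): -17≡9 → J
H(7)−Q(16): -9≡17 → R
E(4)−E(4): 0 → A
I(8)−U(20): -12≡14 → O

BRIYIAMAKJRAO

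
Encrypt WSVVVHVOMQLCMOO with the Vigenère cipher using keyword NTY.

JLTIOFIHKDEAZHM

Repeat the key across the message: NTYNTYNTYNTYNTY
W(22)+N(13): 35≡9 → J
S(18)+T(19): 37≡11 → L
V(21)+Y(24): 45≡19 → T
V(21)+N(13): 34≡8 → I
V(21)+T(19): 40≡14 → O
H(7)+Y(24): 31≡5 → F
V(21)+N(13): 34≡8 → I
O(14)+T(19): 33≡7 → H
M(12)+Y(24): 36≡10 → K
Q(16)+N(13): 29≡3 → D
L(11)+T(19): 30≡4 → E
C(2)+Y(24): 26≡0 → A
M(12)+N(13): 25 → Z
O(14)+T(19): 33≡7 → H
O(14)+Y(24): 38≡12 → M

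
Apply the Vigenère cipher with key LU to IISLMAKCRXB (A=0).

TCDFXUVWCRM

Repeat the key across the message: LULULULULUL
I(8)+L(11): 19 → T
I(8)+U(20): 28≡2 → C
S(18)+L(11): 29≡3 → D
L(11)+U(20): 31≡5 → F
M(12)+L(11): 23 → X
A(0)+U(20): 20 → U
K(10)+L(11): 21 → V
C(2)+U(20): 22 → W
R(17)+L(11): 28≡2 → C
X(23)+U(20): 43≡17 → R
B(1)+L(11): 12 → M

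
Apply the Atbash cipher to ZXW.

ACD

Z(25) → A(0)
X(23) → C(2)
W(22) → D(3)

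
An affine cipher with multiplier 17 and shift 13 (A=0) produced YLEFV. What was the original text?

The inverse of 17 mod 26 is 23, since 17·23=391≡1. Apply D(y)=23·(y−13) mod 26:
Y(24): 23·(24−13)=253≡19 → T
L(11): 23·(11−13)=-46≡6 → G
E(4): 23·(4−13)=-207≡1 → B
F(5): 23·(5−13)=-184≡24 → Y
V(21): 23·(21−13)=184≡2 → C

TGBYC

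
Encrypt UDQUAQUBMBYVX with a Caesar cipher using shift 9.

DMZDJZDKVKHEG

U(20): 20+9=29≡3 → D
D(3): 3+9=12 → M
Q(16): 16+9=25 → Z
U(20): 20+9=29≡3 → D
A(0): 0+9=9 → J
Q(16): 16+9=25 → Z
U(20): 20+9=29≡3 → D
B(1): 1+9=10 → K
M(12): 12+9=21 → V
B(1): 1+9=10 → K
Y(24): 24+9=33≡7 → H
V(21): 21+9=30≡4 → E
X(23): 23+9=32≡6 → G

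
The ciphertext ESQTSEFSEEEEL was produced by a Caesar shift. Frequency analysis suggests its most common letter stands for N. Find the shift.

The most frequent ciphertext letter is E (appears 6 times).
E is position 4; N is position 13.
Shift = -9≡17.

17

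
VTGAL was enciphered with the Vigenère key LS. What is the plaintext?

KBVIA

Repeat the key across the ciphertext: LSLSL
V(21)−L(11): 10 → K
T(19)−S(18): 1 → B
G(6)−L(11): -5≡21 → V
A(0)−S(18): -18≡8 → I
L(11)−L(11): 0 → A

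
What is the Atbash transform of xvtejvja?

cegvqeqz

x(23) → c(2)
v(21) → e(4)
t(19) → g(6)
e(4) → v(21)
j(9) → q(16)
v(21) → e(4)
j(9) → q(16)
a(0) → z(25)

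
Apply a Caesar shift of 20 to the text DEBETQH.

XYVYNKB

D(3): 3+20=23 → X
E(4): 4+20=24 → Y
B(1): 1+20=21 → V
E(4): 4+20=24 → Y
T(19): 19+20=39≡13 → N
Q(16): 16+20=36≡10 → K
H(7): 7+20=27≡1 → B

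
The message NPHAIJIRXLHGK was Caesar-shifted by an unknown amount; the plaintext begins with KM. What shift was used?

3

From the crib: N(13)−K(10)=3, so the shift is 3.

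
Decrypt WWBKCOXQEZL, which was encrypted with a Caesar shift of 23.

W(22): 22−23=-1≡25 → Z
W(22): 22−23=-1≡25 → Z
B(1): 1−23=-22≡4 → E
K(10): 10−23=-13≡13 → N
C(2): 2−23=-21≡5 → F
O(14): 14−23=-9≡17 → R
X(23): 23−23=0 → A
Q(16): 16−23=-7≡19 → T
E(4): 4−23=-19≡7 → H
Z(25): 25−23=2 → C
L(11): 11−23=-12≡14 → O

ZZENFRATHCO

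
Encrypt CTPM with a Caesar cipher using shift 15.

C(2): 2+15=17 → R
T(19): 19+15=34≡8 → I
P(15): 15+15=30≡4 → E
M(12): 12+15=27≡1 → B

RIEB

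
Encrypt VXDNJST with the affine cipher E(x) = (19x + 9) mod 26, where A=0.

SEOWYNG

V(21): 19·21+9=408≡18 → S
X(23): 19·23+9=446≡4 → E
D(3): 19·3+9=66≡14 → O
N(13): 19·13+9=256≡22 → W
J(9): 19·9+9=180≡24 → Y
S(18): 19·18+9=351≡13 → N
T(19): 19·19+9=370≡6 → G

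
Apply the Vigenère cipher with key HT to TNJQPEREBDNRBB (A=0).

AGQJWXYXIWUKIU

Repeat the key across the message: HTHTHTHTHTHTHT
T(19)+H(7): 26≡0 → A
N(13)+T(19): 32≡6 → G
J(9)+H(7): 16 → Q
Q(16)+T(19): 35≡9 → J
P(15)+H(7): 22 → W
E(4)+T(19): 23 → X
R(17)+H(7): 24 → Y
E(4)+T(19): 23 → X
B(1)+H(7): 8 → I
D(3)+T(19): 22 → W
N(13)+H(7): 20 → U
R(17)+T(19): 36≡10 → K
B(1)+H(7): 8 → I
B(1)+T(19): 20 → U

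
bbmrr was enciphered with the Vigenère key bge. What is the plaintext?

aviql

Repeat the key across the ciphertext: bgebg
b(1)−b(1): 0 → a
b(1)−g(6): -5≡21 → v
m(12)−e(4): 8 → i
r(17)−b(1): 16 → q
r(17)−g(6): 11 → l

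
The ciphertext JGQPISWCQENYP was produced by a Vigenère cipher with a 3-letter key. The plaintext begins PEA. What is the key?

Subtract each crib letter from the matching ciphertext letter (mod 26):
J(9)−P(15)=-6≡20 → U
G(6)−E(4)=2 → C
Q(16)−A(0)=16 → Q

UCQ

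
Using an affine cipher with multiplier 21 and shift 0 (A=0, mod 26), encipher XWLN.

X(23): 21·23+0=483≡15 → P
W(22): 21·22+0=462≡20 → U
L(11): 21·11+0=231≡23 → X
N(13): 21·13+0=273≡13 → N

PUXN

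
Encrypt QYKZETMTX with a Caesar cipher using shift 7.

XFRGLATAE

Q(16): 16+7=23 → X
Y(24): 24+7=31≡5 → F
K(10): 10+7=17 → R
Z(25): 25+7=32≡6 → G
E(4): 4+7=11 → L
T(19): 19+7=26≡0 → A
M(12): 12+7=19 → T
T(19): 19+7=26≡0 → A
X(23): 23+7=30≡4 → E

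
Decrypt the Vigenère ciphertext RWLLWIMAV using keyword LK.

Repeat the key across the ciphertext: LKLKLKLKL
R(17)−L(11): 6 → G
W(22)−K(10): 12 → M
L(11)−L(11): 0 → A
L(11)−K(10): 1 → B
W(22)−L(11): 11 → L
I(8)−K(10): -2≡24 → Y
M(12)−L(11): 1 → B
A(0)−K(10): -10≡16 → Q
V(21)−L(11): 10 → K

GMABLYBQK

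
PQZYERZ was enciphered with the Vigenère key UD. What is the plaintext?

VNFVKOF

Repeat the key across the ciphertext: UDUDUDU
P(15)−U(20): -5≡21 → V
Q(16)−D(3): 13 → N
Z(25)−U(20): 5 → F
Y(24)−D(3): 21 → V
E(4)−U(20): -16≡10 → K
R(17)−D(3): 14 → O
Z(25)−U(20): 5 → F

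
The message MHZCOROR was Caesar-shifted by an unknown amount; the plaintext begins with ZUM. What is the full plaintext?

ZUMPBEBE

From the crib: M(12)−Z(25)=-13≡13, so the shift is 13.
Subtract 13 from each ciphertext letter:
M(12): 12−13=-1≡25 → Z
H(7): 7−13=-6≡20 → U
Z(25): 25−13=12 → M
C(2): 2−13=-11≡15 → P
O(14): 14−13=1 → B
R(17): 17−13=4 → E
O(14): 14−13=1 → B
R(17): 17−13=4 → E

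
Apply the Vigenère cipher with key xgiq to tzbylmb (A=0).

qfjoisj

Repeat the key across the message: xgiqxgi
t(19)+x(23): 42≡16 → q
z(25)+g(6): 31≡5 → f
b(1)+i(8): 9 → j
y(24)+q(16): 40≡14 → o
l(11)+x(23): 34≡8 → i
m(12)+g(6): 18 → s
b(1)+i(8): 9 → j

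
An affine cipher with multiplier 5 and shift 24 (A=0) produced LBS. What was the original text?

NLE

The inverse of 5 mod 26 is 21, since 5·21=105≡1. Apply D(y)=21·(y−24) mod 26:
L(11): 21·(11−24)=-273≡13 → N
B(1): 21·(1−24)=-483≡11 → L
S(18): 21·(18−24)=-126≡4 → E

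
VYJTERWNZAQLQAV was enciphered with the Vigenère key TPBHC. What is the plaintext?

CJIMCYHMSYXWPTT

Repeat the key across the ciphertext: TPBHCTPBHCTPBHC
V(21)−T(19): 2 → C
Y(24)−P(15): 9 → J
J(9)−B(1): 8 → I
T(19)−H(7): 12 → M
E(4)−C(2): 2 → C
R(17)−T(19): -2≡24 → Y
W(22)−P(15): 7 → H
N(13)−B(1): 12 → M
Z(25)−H(7): 18 → S
A(0)−C(2): -2≡24 → Y
Q(16)−T(19): -3≡23 → X
L(11)−P(15): -4≡22 → W
Q(16)−B(1): 15 → P
A(0)−H(7): -7≡19 → T
V(21)−C(2): 19 → T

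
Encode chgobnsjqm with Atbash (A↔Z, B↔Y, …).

c(2) → x(23)
h(7) → s(18)
g(6) → t(19)
o(14) → l(11)
b(1) → y(24)
n(13) → m(12)
s(18) → h(7)
j(9) → q(16)
q(16) → j(9)
m(12) → n(13)

xstlymhqjn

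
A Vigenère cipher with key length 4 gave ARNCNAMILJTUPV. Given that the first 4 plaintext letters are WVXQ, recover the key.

Subtract each crib letter from the matching ciphertext letter (mod 26):
A(0)−W(22)=-22≡4 → E
R(17)−V(21)=-4≡22 → W
N(13)−X(23)=-10≡16 → Q
C(2)−Q(16)=-14≡12 → M

EWQM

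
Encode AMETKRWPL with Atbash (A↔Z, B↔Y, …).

A(0) → Z(25)
M(12) → N(13)
E(4) → V(21)
T(19) → G(6)
K(10) → P(15)
R(17) → I(8)
W(22) → D(3)
P(15) → K(10)
L(11) → O(14)

ZNVGPIDKO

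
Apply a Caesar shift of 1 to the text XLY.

X(23): 23+1=24 → Y
L(11): 11+1=12 → M
Y(24): 24+1=25 → Z

YMZ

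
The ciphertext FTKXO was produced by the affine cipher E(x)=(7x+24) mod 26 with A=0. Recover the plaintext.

BDYLG

The inverse of 7 mod 26 is 15, since 7·15=105≡1. Apply D(y)=15·(y−24) mod 26:
F(5): 15·(5−24)=-285≡1 → B
T(19): 15·(19−24)=-75≡3 → D
K(10): 15·(10−24)=-210≡24 → Y
X(23): 15·(23−24)=-15≡11 → L
O(14): 15·(14−24)=-150≡6 → G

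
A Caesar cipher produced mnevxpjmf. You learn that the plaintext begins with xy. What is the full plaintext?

From the crib: m(12)−x(23)=-11≡15, so the shift is 15.
Subtract 15 from each ciphertext letter:
m(12): 12−15=-3≡23 → x
n(13): 13−15=-2≡24 → y
e(4): 4−15=-11≡15 → p
v(21): 21−15=6 → g
x(23): 23−15=8 → i
p(15): 15−15=0 → a
j(9): 9−15=-6≡20 → u
m(12): 12−15=-3≡23 → x
f(5): 5−15=-10≡16 → q

xypgiauxq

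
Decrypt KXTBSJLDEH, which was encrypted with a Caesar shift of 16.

K(10): 10−16=-6≡20 → U
X(23): 23−16=7 → H
T(19): 19−16=3 → D
B(1): 1−16=-15≡11 → L
S(18): 18−16=2 → C
J(9): 9−16=-7≡19 → T
L(11): 11−16=-5≡21 → V
D(3): 3−16=-13≡13 → N
E(4): 4−16=-12≡14 → O
H(7): 7−16=-9≡17 → R

UHDLCTVNOR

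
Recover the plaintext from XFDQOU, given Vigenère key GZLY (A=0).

RGSSIV

Repeat the key across the ciphertext: GZLYGZ
X(23)−G(6): 17 → R
F(5)−Z(25): -20≡6 → G
D(3)−L(11): -8≡18 → S
Q(16)−Y(24): -8≡18 → S
O(14)−G(6): 8 → I
U(20)−Z(25): -5≡21 → V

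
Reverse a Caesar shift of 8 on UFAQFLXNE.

MXSIXDPFW

U(20): 20−8=12 → M
F(5): 5−8=-3≡23 → X
A(0): 0−8=-8≡18 → S
Q(16): 16−8=8 → I
F(5): 5−8=-3≡23 → X
L(11): 11−8=3 → D
X(23): 23−8=15 → P
N(13): 13−8=5 → F
E(4): 4−8=-4≡22 → W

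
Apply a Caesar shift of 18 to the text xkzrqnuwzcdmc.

x(23): 23+18=41≡15 → p
k(10): 10+18=28≡2 → c
z(25): 25+18=43≡17 → r
r(17): 17+18=35≡9 → j
q(16): 16+18=34≡8 → i
n(13): 13+18=31≡5 → f
u(20): 20+18=38≡12 → m
w(22): 22+18=40≡14 → o
z(25): 25+18=43≡17 → r
c(2): 2+18=20 → u
d(3): 3+18=21 → v
m(12): 12+18=30≡4 → e
c(2): 2+18=20 → u

pcrjifmoruveu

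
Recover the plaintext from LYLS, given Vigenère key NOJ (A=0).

Repeat the key across the ciphertext: NOJN
L(11)−N(13): -2≡24 → Y
Y(24)−O(14): 10 → K
L(11)−J(9): 2 → C
S(18)−N(13): 5 → F

YKCF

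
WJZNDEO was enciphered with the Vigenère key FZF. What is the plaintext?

RKUIEZJ

Repeat the key across the ciphertext: FZFFZFF
W(22)−F(5): 17 → R
J(9)−Z(25): -16≡10 → K
Z(25)−F(5): 20 → U
N(13)−F(5): 8 → I
D(3)−Z(25): -22≡4 → E
E(4)−F(5): -1≡25 → Z
O(14)−F(5): 9 → J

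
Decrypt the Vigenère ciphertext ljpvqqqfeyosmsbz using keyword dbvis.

Repeat the key across the ciphertext: dbvisdbvisdbvisd
l(11)−d(3): 8 → i
j(9)−b(1): 8 → i
p(15)−v(21): -6≡20 → u
v(21)−i(8): 13 → n
q(16)−s(18): -2≡24 → y
q(16)−d(3): 13 → n
q(16)−b(1): 15 → p
f(5)−v(21): -16≡10 → k
e(4)−i(8): -4≡22 → w
y(24)−s(18): 6 → g
o(14)−d(3): 11 → l
s(18)−b(1): 17 → r
m(12)−v(21): -9≡17 → r
s(18)−i(8): 10 → k
b(1)−s(18): -17≡9 → j
z(25)−d(3): 22 → w

iiunynpkwglrrkjw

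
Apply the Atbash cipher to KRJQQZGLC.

K(10) → P(15)
R(17) → I(8)
J(9) → Q(16)
Q(16) → J(9)
Q(16) → J(9)
Z(25) → A(0)
G(6) → T(19)
L(11) → O(14)
C(2) → X(23)

PIQJJATOX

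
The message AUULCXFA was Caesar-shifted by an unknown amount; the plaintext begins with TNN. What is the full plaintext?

TNNEVQYT

From the crib: A(0)−T(19)=-19≡7, so the shift is 7.
Subtract 7 from each ciphertext letter:
A(0): 0−7=-7≡19 → T
U(20): 20−7=13 → N
U(20): 20−7=13 → N
L(11): 11−7=4 → E
C(2): 2−7=-5≡21 → V
X(23): 23−7=16 → Q
F(5): 5−7=-2≡24 → Y
A(0): 0−7=-7≡19 → T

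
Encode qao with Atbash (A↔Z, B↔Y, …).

jzl

q(16) → j(9)
a(0) → z(25)
o(14) → l(11)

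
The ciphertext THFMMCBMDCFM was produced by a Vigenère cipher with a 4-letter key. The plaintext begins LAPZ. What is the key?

Subtract each crib letter from the matching ciphertext letter (mod 26):
T(19)−L(11)=8 → I
H(7)−A(0)=7 → H
F(5)−P(15)=-10≡16 → Q
M(12)−Z(25)=-13≡13 → N

IHQN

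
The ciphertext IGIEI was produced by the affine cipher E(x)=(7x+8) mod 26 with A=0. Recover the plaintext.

AWASA

The inverse of 7 mod 26 is 15, since 7·15=105≡1. Apply D(y)=15·(y−8) mod 26:
I(8): 15·(8−8)=0 → A
G(6): 15·(6−8)=-30≡22 → W
I(8): 15·(8−8)=0 → A
E(4): 15·(4−8)=-60≡18 → S
I(8): 15·(8−8)=0 → A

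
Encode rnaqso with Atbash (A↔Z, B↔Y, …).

r(17) → i(8)
n(13) → m(12)
a(0) → z(25)
q(16) → j(9)
s(18) → h(7)
o(14) → l(11)

imzjhl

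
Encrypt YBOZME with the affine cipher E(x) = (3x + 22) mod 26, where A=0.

Y(24): 3·24+22=94≡16 → Q
B(1): 3·1+22=25 → Z
O(14): 3·14+22=64≡12 → M
Z(25): 3·25+22=97≡19 → T
M(12): 3·12+22=58≡6 → G
E(4): 3·4+22=34≡8 → I

QZMTGI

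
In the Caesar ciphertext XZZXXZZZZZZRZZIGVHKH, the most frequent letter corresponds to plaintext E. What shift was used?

The most frequent ciphertext letter is Z (appears 10 times).
Z is position 25; E is position 4.
Shift = 21.

21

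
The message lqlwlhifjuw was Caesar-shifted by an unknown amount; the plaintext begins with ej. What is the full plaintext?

From the crib: l(11)−e(4)=7, so the shift is 7.
Subtract 7 from each ciphertext letter:
l(11): 11−7=4 → e
q(16): 16−7=9 → j
l(11): 11−7=4 → e
w(22): 22−7=15 → p
l(11): 11−7=4 → e
h(7): 7−7=0 → a
i(8): 8−7=1 → b
f(5): 5−7=-2≡24 → y
j(9): 9−7=2 → c
u(20): 20−7=13 → n
w(22): 22−7=15 → p

ejepeabycnp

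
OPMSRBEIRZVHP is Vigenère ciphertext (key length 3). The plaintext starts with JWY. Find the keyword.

FTO

Subtract each crib letter from the matching ciphertext letter (mod 26):
O(14)−J(9)=5 → F
P(15)−W(22)=-7≡19 → T
M(12)−Y(24)=-12≡14 → O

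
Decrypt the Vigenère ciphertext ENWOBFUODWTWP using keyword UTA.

KUWUIFAVDCAWV

Repeat the key across the ciphertext: UTAUTAUTAUTAU
E(4)−U(20): -16≡10 → K
N(13)−T(19): -6≡20 → U
W(22)−A(0): 22 → W
O(14)−U(20): -6≡20 → U
B(1)−T(19): -18≡8 → I
F(5)−A(0): 5 → F
U(20)−U(20): 0 → A
O(14)−T(19): -5≡21 → V
D(3)−A(0): 3 → D
W(22)−U(20): 2 → C
T(19)−T(19): 0 → A
W(22)−A(0): 22 → W
P(15)−U(20): -5≡21 → V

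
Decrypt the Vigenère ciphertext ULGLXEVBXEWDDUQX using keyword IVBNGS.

MQFYRMNGWRQLVZPK

Repeat the key across the ciphertext: IVBNGSIVBNGSIVBN
U(20)−I(8): 12 → M
L(11)−V(21): -10≡16 → Q
G(6)−B(1): 5 → F
L(11)−N(13): -2≡24 → Y
X(23)−G(6): 17 → R
E(4)−S(18): -14≡12 → M
V(21)−I(8): 13 → N
B(1)−V(21): -20≡6 → G
X(23)−B(1): 22 → W
E(4)−N(13): -9≡17 → R
W(22)−G(6): 16 → Q
D(3)−S(18): -15≡11 → L
D(3)−I(8): -5≡21 → V
U(20)−V(21): -1≡25 → Z
Q(16)−B(1): 15 → P
X(23)−N(13): 10 → K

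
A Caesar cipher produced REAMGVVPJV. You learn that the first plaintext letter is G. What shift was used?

11

From the crib: R(17)−G(6)=11, so the shift is 11.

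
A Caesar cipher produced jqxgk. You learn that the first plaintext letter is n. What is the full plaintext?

nubko

From the crib: j(9)−n(13)=-4≡22, so the shift is 22.
Subtract 22 from each ciphertext letter:
j(9): 9−22=-13≡13 → n
q(16): 16−22=-6≡20 → u
x(23): 23−22=1 → b
g(6): 6−22=-16≡10 → k
k(10): 10−22=-12≡14 → o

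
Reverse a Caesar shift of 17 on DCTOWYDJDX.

MLCXFHMSMG

D(3): 3−17=-14≡12 → M
C(2): 2−17=-15≡11 → L
T(19): 19−17=2 → C
O(14): 14−17=-3≡23 → X
W(22): 22−17=5 → F
Y(24): 24−17=7 → H
D(3): 3−17=-14≡12 → M
J(9): 9−17=-8≡18 → S
D(3): 3−17=-14≡12 → M
X(23): 23−17=6 → G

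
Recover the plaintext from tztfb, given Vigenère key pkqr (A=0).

epdom

Repeat the key across the ciphertext: pkqrp
t(19)−p(15): 4 → e
z(25)−k(10): 15 → p
t(19)−q(16): 3 → d
f(5)−r(17): -12≡14 → o
b(1)−p(15): -14≡12 → m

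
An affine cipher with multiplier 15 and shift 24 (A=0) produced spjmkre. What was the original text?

kpzugdq

The inverse of 15 mod 26 is 7, since 15·7=105≡1. Apply D(y)=7·(y−24) mod 26:
s(18): 7·(18−24)=-42≡10 → k
p(15): 7·(15−24)=-63≡15 → p
j(9): 7·(9−24)=-105≡25 → z
m(12): 7·(12−24)=-84≡20 → u
k(10): 7·(10−24)=-98≡6 → g
r(17): 7·(17−24)=-49≡3 → d
e(4): 7·(4−24)=-140≡16 → q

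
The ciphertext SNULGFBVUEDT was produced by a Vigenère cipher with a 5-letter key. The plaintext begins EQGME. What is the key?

OXOZC

Subtract each crib letter from the matching ciphertext letter (mod 26):
S(18)−E(4)=14 → O
N(13)−Q(16)=-3≡23 → X
U(20)−G(6)=14 → O
L(11)−M(12)=-1≡25 → Z
G(6)−E(4)=2 → C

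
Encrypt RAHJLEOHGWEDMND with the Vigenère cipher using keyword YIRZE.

Repeat the key across the message: YIRZEYIRZEYIRZE
R(17)+Y(24): 41≡15 → P
A(0)+I(8): 8 → I
H(7)+R(17): 24 → Y
J(9)+Z(25): 34≡8 → I
L(11)+E(4): 15 → P
E(4)+Y(24): 28≡2 → C
O(14)+I(8): 22 → W
H(7)+R(17): 24 → Y
G(6)+Z(25): 31≡5 → F
W(22)+E(4): 26≡0 → A
E(4)+Y(24): 28≡2 → C
D(3)+I(8): 11 → L
M(12)+R(17): 29≡3 → D
N(13)+Z(25): 38≡12 → M
D(3)+E(4): 7 → H

PIYIPCWYFACLDMH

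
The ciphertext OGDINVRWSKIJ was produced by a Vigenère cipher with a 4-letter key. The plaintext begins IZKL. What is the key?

Subtract each crib letter from the matching ciphertext letter (mod 26):
O(14)−I(8)=6 → G
G(6)−Z(25)=-19≡7 → H
D(3)−K(10)=-7≡19 → T
I(8)−L(11)=-3≡23 → X

GHTX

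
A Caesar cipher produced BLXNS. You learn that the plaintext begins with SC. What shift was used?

9

From the crib: B(1)−S(18)=-17≡9, so the shift is 9.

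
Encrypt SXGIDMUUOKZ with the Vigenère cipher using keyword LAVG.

Repeat the key across the message: LAVGLAVGLAV
S(18)+L(11): 29≡3 → D
X(23)+A(0): 23 → X
G(6)+V(21): 27≡1 → B
I(8)+G(6): 14 → O
D(3)+L(11): 14 → O
M(12)+A(0): 12 → M
U(20)+V(21): 41≡15 → P
U(20)+G(6): 26≡0 → A
O(14)+L(11): 25 → Z
K(10)+A(0): 10 → K
Z(25)+V(21): 46≡20 → U

DXBOOMPAZKU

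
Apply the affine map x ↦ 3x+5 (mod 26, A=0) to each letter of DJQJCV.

D(3): 3·3+5=14 → O
J(9): 3·9+5=32≡6 → G
Q(16): 3·16+5=53≡1 → B
J(9): 3·9+5=32≡6 → G
C(2): 3·2+5=11 → L
V(21): 3·21+5=68≡16 → Q

OGBGLQ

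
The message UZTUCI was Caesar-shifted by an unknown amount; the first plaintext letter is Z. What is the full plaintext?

ZEYZHN

From the crib: U(20)−Z(25)=-5≡21, so the shift is 21.
Subtract 21 from each ciphertext letter:
U(20): 20−21=-1≡25 → Z
Z(25): 25−21=4 → E
T(19): 19−21=-2≡24 → Y
U(20): 20−21=-1≡25 → Z
C(2): 2−21=-19≡7 → H
I(8): 8−21=-13≡13 → N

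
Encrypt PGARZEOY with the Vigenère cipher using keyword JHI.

Repeat the key across the message: JHIJHIJH
P(15)+J(9): 24 → Y
G(6)+H(7): 13 → N
A(0)+I(8): 8 → I
R(17)+J(9): 26≡0 → A
Z(25)+H(7): 32≡6 → G
E(4)+I(8): 12 → M
O(14)+J(9): 23 → X
Y(24)+H(7): 31≡5 → F

YNIAGMXF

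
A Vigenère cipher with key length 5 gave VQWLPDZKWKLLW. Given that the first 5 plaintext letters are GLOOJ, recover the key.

PFIXG

Subtract each crib letter from the matching ciphertext letter (mod 26):
V(21)−G(6)=15 → P
Q(16)−L(11)=5 → F
W(22)−O(14)=8 → I
L(11)−O(14)=-3≡23 → X
P(15)−J(9)=6 → G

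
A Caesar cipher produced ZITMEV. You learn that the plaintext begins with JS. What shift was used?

From the crib: Z(25)−J(9)=16, so the shift is 16.

16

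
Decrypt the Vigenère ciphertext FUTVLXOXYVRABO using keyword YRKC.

HDJTNGEVAEHYDX

Repeat the key across the ciphertext: YRKCYRKCYRKCYR
F(5)−Y(24): -19≡7 → H
U(20)−R(17): 3 → D
T(19)−K(10): 9 → J
V(21)−C(2): 19 → T
L(11)−Y(24): -13≡13 → N
X(23)−R(17): 6 → G
O(14)−K(10): 4 → E
X(23)−C(2): 21 → V
Y(24)−Y(24): 0 → A
V(21)−R(17): 4 → E
R(17)−K(10): 7 → H
A(0)−C(2): -2≡24 → Y
B(1)−Y(24): -23≡3 → D
O(14)−R(17): -3≡23 → X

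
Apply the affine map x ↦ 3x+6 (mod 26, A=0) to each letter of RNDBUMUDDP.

R(17): 3·17+6=57≡5 → F
N(13): 3·13+6=45≡19 → T
D(3): 3·3+6=15 → P
B(1): 3·1+6=9 → J
U(20): 3·20+6=66≡14 → O
M(12): 3·12+6=42≡16 → Q
U(20): 3·20+6=66≡14 → O
D(3): 3·3+6=15 → P
D(3): 3·3+6=15 → P
P(15): 3·15+6=51≡25 → Z

FTPJOQOPPZ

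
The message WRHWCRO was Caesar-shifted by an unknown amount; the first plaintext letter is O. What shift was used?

8

From the crib: W(22)−O(14)=8, so the shift is 8.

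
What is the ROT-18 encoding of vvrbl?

nnjtd

v(21): 21+18=39≡13 → n
v(21): 21+18=39≡13 → n
r(17): 17+18=35≡9 → j
b(1): 1+18=19 → t
l(11): 11+18=29≡3 → d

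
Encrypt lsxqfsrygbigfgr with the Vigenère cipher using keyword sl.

Repeat the key across the message: slslslslslslsls
l(11)+s(18): 29≡3 → d
s(18)+l(11): 29≡3 → d
x(23)+s(18): 41≡15 → p
q(16)+l(11): 27≡1 → b
f(5)+s(18): 23 → x
s(18)+l(11): 29≡3 → d
r(17)+s(18): 35≡9 → j
y(24)+l(11): 35≡9 → j
g(6)+s(18): 24 → y
b(1)+l(11): 12 → m
i(8)+s(18): 26≡0 → a
g(6)+l(11): 17 → r
f(5)+s(18): 23 → x
g(6)+l(11): 17 → r
r(17)+s(18): 35≡9 → j

ddpbxdjjymarxrj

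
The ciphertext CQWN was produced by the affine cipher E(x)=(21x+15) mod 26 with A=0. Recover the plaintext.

NFJQ

The inverse of 21 mod 26 is 5, since 21·5=105≡1. Apply D(y)=5·(y−15) mod 26:
C(2): 5·(2−15)=-65≡13 → N
Q(16): 5·(16−15)=5 → F
W(22): 5·(22−15)=35≡9 → J
N(13): 5·(13−15)=-10≡16 → Q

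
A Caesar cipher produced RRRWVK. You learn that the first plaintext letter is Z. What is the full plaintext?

ZZZEDS

From the crib: R(17)−Z(25)=-8≡18, so the shift is 18.
Subtract 18 from each ciphertext letter:
R(17): 17−18=-1≡25 → Z
R(17): 17−18=-1≡25 → Z
R(17): 17−18=-1≡25 → Z
W(22): 22−18=4 → E
V(21): 21−18=3 → D
K(10): 10−18=-8≡18 → S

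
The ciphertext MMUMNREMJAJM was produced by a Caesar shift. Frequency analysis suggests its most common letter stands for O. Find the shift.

24

The most frequent ciphertext letter is M (appears 5 times).
M is position 12; O is position 14.
Shift = -2≡24.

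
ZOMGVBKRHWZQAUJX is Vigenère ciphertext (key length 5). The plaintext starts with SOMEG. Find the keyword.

Subtract each crib letter from the matching ciphertext letter (mod 26):
Z(25)−S(18)=7 → H
O(14)−O(14)=0 → A
M(12)−M(12)=0 → A
G(6)−E(4)=2 → C
V(21)−G(6)=15 → P

HAACP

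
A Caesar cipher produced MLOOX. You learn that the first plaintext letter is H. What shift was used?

5

From the crib: M(12)−H(7)=5, so the shift is 5.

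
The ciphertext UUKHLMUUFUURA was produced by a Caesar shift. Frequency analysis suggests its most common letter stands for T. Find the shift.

1

The most frequent ciphertext letter is U (appears 6 times).
U is position 20; T is position 19.
Shift = 1.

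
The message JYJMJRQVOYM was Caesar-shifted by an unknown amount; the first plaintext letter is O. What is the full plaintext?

From the crib: J(9)−O(14)=-5≡21, so the shift is 21.
Subtract 21 from each ciphertext letter:
J(9): 9−21=-12≡14 → O
Y(24): 24−21=3 → D
J(9): 9−21=-12≡14 → O
M(12): 12−21=-9≡17 → R
J(9): 9−21=-12≡14 → O
R(17): 17−21=-4≡22 → W
Q(16): 16−21=-5≡21 → V
V(21): 21−21=0 → A
O(14): 14−21=-7≡19 → T
Y(24): 24−21=3 → D
M(12): 12−21=-9≡17 → R

ODOROWVATDR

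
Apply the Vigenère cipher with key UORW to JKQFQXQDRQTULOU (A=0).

DYHBKLHZLEKQFCL

Repeat the key across the message: UORWUORWUORWUOR
J(9)+U(20): 29≡3 → D
K(10)+O(14): 24 → Y
Q(16)+R(17): 33≡7 → H
F(5)+W(22): 27≡1 → B
Q(16)+U(20): 36≡10 → K
X(23)+O(14): 37≡11 → L
Q(16)+R(17): 33≡7 → H
D(3)+W(22): 25 → Z
R(17)+U(20): 37≡11 → L
Q(16)+O(14): 30≡4 → E
T(19)+R(17): 36≡10 → K
U(20)+W(22): 42≡16 → Q
L(11)+U(20): 31≡5 → F
O(14)+O(14): 28≡2 → C
U(20)+R(17): 37≡11 → L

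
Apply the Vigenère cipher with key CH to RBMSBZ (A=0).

Repeat the key across the message: CHCHCH
R(17)+C(2): 19 → T
B(1)+H(7): 8 → I
M(12)+C(2): 14 → O
S(18)+H(7): 25 → Z
B(1)+C(2): 3 → D
Z(25)+H(7): 32≡6 → G

TIOZDG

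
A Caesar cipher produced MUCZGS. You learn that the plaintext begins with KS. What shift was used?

2

From the crib: M(12)−K(10)=2, so the shift is 2.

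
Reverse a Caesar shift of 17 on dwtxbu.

mfcgkd

d(3): 3−17=-14≡12 → m
w(22): 22−17=5 → f
t(19): 19−17=2 → c
x(23): 23−17=6 → g
b(1): 1−17=-16≡10 → k
u(20): 20−17=3 → d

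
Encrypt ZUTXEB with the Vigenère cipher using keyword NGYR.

Repeat the key across the message: NGYRNG
Z(25)+N(13): 38≡12 → M
U(20)+G(6): 26≡0 → A
T(19)+Y(24): 43≡17 → R
X(23)+R(17): 40≡14 → O
E(4)+N(13): 17 → R
B(1)+G(6): 7 → H

MARORH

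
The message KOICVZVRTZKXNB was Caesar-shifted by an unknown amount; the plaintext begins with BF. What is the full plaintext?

BFZTMQMIKQBOES

From the crib: K(10)−B(1)=9, so the shift is 9.
Subtract 9 from each ciphertext letter:
K(10): 10−9=1 → B
O(14): 14−9=5 → F
I(8): 8−9=-1≡25 → Z
C(2): 2−9=-7≡19 → T
V(21): 21−9=12 → M
Z(25): 25−9=16 → Q
V(21): 21−9=12 → M
R(17): 17−9=8 → I
T(19): 19−9=10 → K
Z(25): 25−9=16 → Q
K(10): 10−9=1 → B
X(23): 23−9=14 → O
N(13): 13−9=4 → E
B(1): 1−9=-8≡18 → S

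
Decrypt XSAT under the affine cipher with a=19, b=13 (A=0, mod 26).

GDNO

The inverse of 19 mod 26 is 11, since 19·11=209≡1. Apply D(y)=11·(y−13) mod 26:
X(23): 11·(23−13)=110≡6 → G
S(18): 11·(18−13)=55≡3 → D
A(0): 11·(0−13)=-143≡13 → N
T(19): 11·(19−13)=66≡14 → O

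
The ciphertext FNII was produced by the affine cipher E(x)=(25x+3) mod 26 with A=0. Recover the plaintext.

YQVV

The inverse of 25 mod 26 is 25, since 25·25=625≡1. Apply D(y)=25·(y−3) mod 26:
F(5): 25·(5−3)=50≡24 → Y
N(13): 25·(13−3)=250≡16 → Q
I(8): 25·(8−3)=125≡21 → V
I(8): 25·(8−3)=125≡21 → V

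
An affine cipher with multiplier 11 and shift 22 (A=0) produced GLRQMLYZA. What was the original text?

The inverse of 11 mod 26 is 19, since 11·19=209≡1. Apply D(y)=19·(y−22) mod 26:
G(6): 19·(6−22)=-304≡8 → I
L(11): 19·(11−22)=-209≡25 → Z
R(17): 19·(17−22)=-95≡9 → J
Q(16): 19·(16−22)=-114≡16 → Q
M(12): 19·(12−22)=-190≡18 → S
L(11): 19·(11−22)=-209≡25 → Z
Y(24): 19·(24−22)=38≡12 → M
Z(25): 19·(25−22)=57≡5 → F
A(0): 19·(0−22)=-418≡24 → Y

IZJQSZMFY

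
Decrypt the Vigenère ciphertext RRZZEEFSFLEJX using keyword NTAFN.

EYZURRMSAYRQX

Repeat the key across the ciphertext: NTAFNNTAFNNTA
R(17)−N(13): 4 → E
R(17)−T(19): -2≡24 → Y
Z(25)−A(0): 25 → Z
Z(25)−F(5): 20 → U
E(4)−N(13): -9≡17 → R
E(4)−N(13): -9≡17 → R
F(5)−T(19): -14≡12 → M
S(18)−A(0): 18 → S
F(5)−F(5): 0 → A
L(11)−N(13): -2≡24 → Y
E(4)−N(13): -9≡17 → R
J(9)−T(19): -10≡16 → Q
X(23)−A(0): 23 → X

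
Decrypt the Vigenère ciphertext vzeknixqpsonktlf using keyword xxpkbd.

ycpamfatainknwwv

Repeat the key across the ciphertext: xxpkbdxxpkbdxxpk
v(21)−x(23): -2≡24 → y
z(25)−x(23): 2 → c
e(4)−p(15): -11≡15 → p
k(10)−k(10): 0 → a
n(13)−b(1): 12 → m
i(8)−d(3): 5 → f
x(23)−x(23): 0 → a
q(16)−x(23): -7≡19 → t
p(15)−p(15): 0 → a
s(18)−k(10): 8 → i
o(14)−b(1): 13 → n
n(13)−d(3): 10 → k
k(10)−x(23): -13≡13 → n
t(19)−x(23): -4≡22 → w
l(11)−p(15): -4≡22 → w
f(5)−k(10): -5≡21 → v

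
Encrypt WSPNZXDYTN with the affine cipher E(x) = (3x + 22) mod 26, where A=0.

W(22): 3·22+22=88≡10 → K
S(18): 3·18+22=76≡24 → Y
P(15): 3·15+22=67≡15 → P
N(13): 3·13+22=61≡9 → J
Z(25): 3·25+22=97≡19 → T
X(23): 3·23+22=91≡13 → N
D(3): 3·3+22=31≡5 → F
Y(24): 3·24+22=94≡16 → Q
T(19): 3·19+22=79≡1 → B
N(13): 3·13+22=61≡9 → J

KYPJTNFQBJ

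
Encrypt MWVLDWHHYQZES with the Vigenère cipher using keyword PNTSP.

Repeat the key across the message: PNTSPPNTSPPNT
M(12)+P(15): 27≡1 → B
W(22)+N(13): 35≡9 → J
V(21)+T(19): 40≡14 → O
L(11)+S(18): 29≡3 → D
D(3)+P(15): 18 → S
W(22)+P(15): 37≡11 → L
H(7)+N(13): 20 → U
H(7)+T(19): 26≡0 → A
Y(24)+S(18): 42≡16 → Q
Q(16)+P(15): 31≡5 → F
Z(25)+P(15): 40≡14 → O
E(4)+N(13): 17 → R
S(18)+T(19): 37≡11 → L

BJODSLUAQFORL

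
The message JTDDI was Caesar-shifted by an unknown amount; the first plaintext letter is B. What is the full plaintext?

From the crib: J(9)−B(1)=8, so the shift is 8.
Subtract 8 from each ciphertext letter:
J(9): 9−8=1 → B
T(19): 19−8=11 → L
D(3): 3−8=-5≡21 → V
D(3): 3−8=-5≡21 → V
I(8): 8−8=0 → A

BLVVA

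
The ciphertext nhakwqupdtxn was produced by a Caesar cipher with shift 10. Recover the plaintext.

n(13): 13−10=3 → d
h(7): 7−10=-3≡23 → x
a(0): 0−10=-10≡16 → q
k(10): 10−10=0 → a
w(22): 22−10=12 → m
q(16): 16−10=6 → g
u(20): 20−10=10 → k
p(15): 15−10=5 → f
d(3): 3−10=-7≡19 → t
t(19): 19−10=9 → j
x(23): 23−10=13 → n
n(13): 13−10=3 → d

dxqamgkftjnd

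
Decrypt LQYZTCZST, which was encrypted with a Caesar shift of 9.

CHPQKTQJK

L(11): 11−9=2 → C
Q(16): 16−9=7 → H
Y(24): 24−9=15 → P
Z(25): 25−9=16 → Q
T(19): 19−9=10 → K
C(2): 2−9=-7≡19 → T
Z(25): 25−9=16 → Q
S(18): 18−9=9 → J
T(19): 19−9=10 → K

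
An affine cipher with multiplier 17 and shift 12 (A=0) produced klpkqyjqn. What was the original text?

gdrgoqjox

The inverse of 17 mod 26 is 23, since 17·23=391≡1. Apply D(y)=23·(y−12) mod 26:
k(10): 23·(10−12)=-46≡6 → g
l(11): 23·(11−12)=-23≡3 → d
p(15): 23·(15−12)=69≡17 → r
k(10): 23·(10−12)=-46≡6 → g
q(16): 23·(16−12)=92≡14 → o
y(24): 23·(24−12)=276≡16 → q
j(9): 23·(9−12)=-69≡9 → j
q(16): 23·(16−12)=92≡14 → o
n(13): 23·(13−12)=23 → x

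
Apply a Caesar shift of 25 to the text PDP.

P(15): 15+25=40≡14 → O
D(3): 3+25=28≡2 → C
P(15): 15+25=40≡14 → O

OCO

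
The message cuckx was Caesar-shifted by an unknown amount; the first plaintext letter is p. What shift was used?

From the crib: c(2)−p(15)=-13≡13, so the shift is 13.

13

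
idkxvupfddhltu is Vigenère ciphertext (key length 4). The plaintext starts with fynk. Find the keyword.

Subtract each crib letter from the matching ciphertext letter (mod 26):
i(8)−f(5)=3 → d
d(3)−y(24)=-21≡5 → f
k(10)−n(13)=-3≡23 → x
x(23)−k(10)=13 → n

dfxn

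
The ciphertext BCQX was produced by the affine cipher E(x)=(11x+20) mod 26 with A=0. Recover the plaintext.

The inverse of 11 mod 26 is 19, since 11·19=209≡1. Apply D(y)=19·(y−20) mod 26:
B(1): 19·(1−20)=-361≡3 → D
C(2): 19·(2−20)=-342≡22 → W
Q(16): 19·(16−20)=-76≡2 → C
X(23): 19·(23−20)=57≡5 → F

DWCF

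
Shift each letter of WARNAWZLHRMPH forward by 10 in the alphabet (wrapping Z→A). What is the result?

GKBXKGJVRBWZR

W(22): 22+10=32≡6 → G
A(0): 0+10=10 → K
R(17): 17+10=27≡1 → B
N(13): 13+10=23 → X
A(0): 0+10=10 → K
W(22): 22+10=32≡6 → G
Z(25): 25+10=35≡9 → J
L(11): 11+10=21 → V
H(7): 7+10=17 → R
R(17): 17+10=27≡1 → B
M(12): 12+10=22 → W
P(15): 15+10=25 → Z
H(7): 7+10=17 → R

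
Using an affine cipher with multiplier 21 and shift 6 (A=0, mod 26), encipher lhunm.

l(11): 21·11+6=237≡3 → d
h(7): 21·7+6=153≡23 → x
u(20): 21·20+6=426≡10 → k
n(13): 21·13+6=279≡19 → t
m(12): 21·12+6=258≡24 → y

dxkty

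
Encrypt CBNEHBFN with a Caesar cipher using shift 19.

VUGXAUYG

C(2): 2+19=21 → V
B(1): 1+19=20 → U
N(13): 13+19=32≡6 → G
E(4): 4+19=23 → X
H(7): 7+19=26≡0 → A
B(1): 1+19=20 → U
F(5): 5+19=24 → Y
N(13): 13+19=32≡6 → G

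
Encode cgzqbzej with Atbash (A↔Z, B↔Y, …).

c(2) → x(23)
g(6) → t(19)
z(25) → a(0)
q(16) → j(9)
b(1) → y(24)
z(25) → a(0)
e(4) → v(21)
j(9) → q(16)

xtajyavq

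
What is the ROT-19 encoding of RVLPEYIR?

R(17): 17+19=36≡10 → K
V(21): 21+19=40≡14 → O
L(11): 11+19=30≡4 → E
P(15): 15+19=34≡8 → I
E(4): 4+19=23 → X
Y(24): 24+19=43≡17 → R
I(8): 8+19=27≡1 → B
R(17): 17+19=36≡10 → K

KOEIXRBK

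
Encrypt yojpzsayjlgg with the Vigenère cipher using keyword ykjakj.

wyspjbyislqp

Repeat the key across the message: ykjakjykjakj
y(24)+y(24): 48≡22 → w
o(14)+k(10): 24 → y
j(9)+j(9): 18 → s
p(15)+a(0): 15 → p
z(25)+k(10): 35≡9 → j
s(18)+j(9): 27≡1 → b
a(0)+y(24): 24 → y
y(24)+k(10): 34≡8 → i
j(9)+j(9): 18 → s
l(11)+a(0): 11 → l
g(6)+k(10): 16 → q
g(6)+j(9): 15 → p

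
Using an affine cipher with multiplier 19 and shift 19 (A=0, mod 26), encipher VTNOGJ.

V(21): 19·21+19=418≡2 → C
T(19): 19·19+19=380≡16 → Q
N(13): 19·13+19=266≡6 → G
O(14): 19·14+19=285≡25 → Z
G(6): 19·6+19=133≡3 → D
J(9): 19·9+19=190≡8 → I

CQGZDI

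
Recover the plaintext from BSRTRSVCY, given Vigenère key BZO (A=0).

Repeat the key across the ciphertext: BZOBZOBZO
B(1)−B(1): 0 → A
S(18)−Z(25): -7≡19 → T
R(17)−O(14): 3 → D
T(19)−B(1): 18 → S
R(17)−Z(25): -8≡18 → S
S(18)−O(14): 4 → E
V(21)−B(1): 20 → U
C(2)−Z(25): -23≡3 → D
Y(24)−O(14): 10 → K

ATDSSEUDK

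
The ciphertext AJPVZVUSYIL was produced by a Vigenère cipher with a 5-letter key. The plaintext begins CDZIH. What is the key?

YGQNS

Subtract each crib letter from the matching ciphertext letter (mod 26):
A(0)−C(2)=-2≡24 → Y
J(9)−D(3)=6 → G
P(15)−Z(25)=-10≡16 → Q
V(21)−I(8)=13 → N
Z(25)−H(7)=18 → S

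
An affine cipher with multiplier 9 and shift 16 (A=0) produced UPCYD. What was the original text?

The inverse of 9 mod 26 is 3, since 9·3=27≡1. Apply D(y)=3·(y−16) mod 26:
U(20): 3·(20−16)=12 → M
P(15): 3·(15−16)=-3≡23 → X
C(2): 3·(2−16)=-42≡10 → K
Y(24): 3·(24−16)=24 → Y
D(3): 3·(3−16)=-39≡13 → N

MXKYN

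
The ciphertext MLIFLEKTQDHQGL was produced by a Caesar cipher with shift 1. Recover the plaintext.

LKHEKDJSPCGPFK

M(12): 12−1=11 → L
L(11): 11−1=10 → K
I(8): 8−1=7 → H
F(5): 5−1=4 → E
L(11): 11−1=10 → K
E(4): 4−1=3 → D
K(10): 10−1=9 → J
T(19): 19−1=18 → S
Q(16): 16−1=15 → P
D(3): 3−1=2 → C
H(7): 7−1=6 → G
Q(16): 16−1=15 → P
G(6): 6−1=5 → F
L(11): 11−1=10 → K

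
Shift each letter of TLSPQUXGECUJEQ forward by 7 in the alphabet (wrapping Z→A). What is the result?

ASZWXBENLJBQLX

T(19): 19+7=26≡0 → A
L(11): 11+7=18 → S
S(18): 18+7=25 → Z
P(15): 15+7=22 → W
Q(16): 16+7=23 → X
U(20): 20+7=27≡1 → B
X(23): 23+7=30≡4 → E
G(6): 6+7=13 → N
E(4): 4+7=11 → L
C(2): 2+7=9 → J
U(20): 20+7=27≡1 → B
J(9): 9+7=16 → Q
E(4): 4+7=11 → L
Q(16): 16+7=23 → X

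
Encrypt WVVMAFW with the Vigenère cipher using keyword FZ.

Repeat the key across the message: FZFZFZF
W(22)+F(5): 27≡1 → B
V(21)+Z(25): 46≡20 → U
V(21)+F(5): 26≡0 → A
M(12)+Z(25): 37≡11 → L
A(0)+F(5): 5 → F
F(5)+Z(25): 30≡4 → E
W(22)+F(5): 27≡1 → B

BUALFEB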